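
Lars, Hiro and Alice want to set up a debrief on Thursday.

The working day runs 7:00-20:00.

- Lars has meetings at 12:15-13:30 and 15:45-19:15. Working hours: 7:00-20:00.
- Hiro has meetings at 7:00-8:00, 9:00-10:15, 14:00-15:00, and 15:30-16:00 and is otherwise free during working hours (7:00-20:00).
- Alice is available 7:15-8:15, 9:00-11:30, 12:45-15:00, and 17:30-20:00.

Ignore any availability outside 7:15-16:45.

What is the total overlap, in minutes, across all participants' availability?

Lars free within 07:00–20:00: 07:00–12:15, 13:30–15:45, 19:15–20:00.
Hiro free within 07:00–20:00: 08:00–09:00, 10:15–14:00, 15:00–15:30, 16:00–20:00.
Lars ∩ Hiro: 08:00–09:00, 10:15–12:15, 13:30–14:00, 15:00–15:30, 19:15–20:00.
Lars ∩ Hiro ∩ Alice: 08:00–08:15, 10:15–11:30, 13:30–14:00, 19:15–20:00.
Restricted to 07:15–16:45: 08:00–08:15, 10:15–11:30, 13:30–14:00.
Total common minutes: 15 + 75 + 30 = 120.

120 minutes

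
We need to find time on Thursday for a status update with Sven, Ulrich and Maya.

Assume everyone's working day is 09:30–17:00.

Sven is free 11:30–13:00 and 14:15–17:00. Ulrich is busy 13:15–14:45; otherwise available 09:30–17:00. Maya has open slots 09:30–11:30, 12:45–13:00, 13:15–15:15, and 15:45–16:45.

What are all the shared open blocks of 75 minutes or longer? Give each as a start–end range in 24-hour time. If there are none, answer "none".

none

Ulrich free within 09:30–17:00: 09:30–13:15, 14:45–17:00.
Sven ∩ Ulrich: 11:30–13:00, 14:45–17:00.
Sven ∩ Ulrich ∩ Maya: 12:45–13:00, 14:45–15:15, 15:45–16:45.
Windows ≥ 75 min: (none).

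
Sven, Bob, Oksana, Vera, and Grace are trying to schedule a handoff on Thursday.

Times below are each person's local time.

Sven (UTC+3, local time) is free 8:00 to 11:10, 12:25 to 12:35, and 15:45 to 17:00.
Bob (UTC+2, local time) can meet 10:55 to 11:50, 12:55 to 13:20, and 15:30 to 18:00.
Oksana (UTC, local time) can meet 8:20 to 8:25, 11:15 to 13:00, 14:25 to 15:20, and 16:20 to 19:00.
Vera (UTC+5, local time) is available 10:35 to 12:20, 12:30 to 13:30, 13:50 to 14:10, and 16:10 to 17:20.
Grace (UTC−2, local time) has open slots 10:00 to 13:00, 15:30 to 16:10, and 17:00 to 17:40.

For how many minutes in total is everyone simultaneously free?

0 minutes

Sven → UTC: 05:00–08:10, 09:25–09:35, 12:45–14:00.
Bob → UTC: 08:55–09:50, 10:55–11:20, 13:30–16:00.
Oksana → UTC: 08:20–08:25, 11:15–13:00, 14:25–15:20, 16:20–19:00.
Vera → UTC: 05:35–07:20, 07:30–08:30, 08:50–09:10, 11:10–12:20.
Grace → UTC: 12:00–15:00, 17:30–18:10, 19:00–19:40.
Sven ∩ Bob: 09:25–09:35, 13:30–14:00.
Sven ∩ Bob ∩ Oksana: (none).
Sven ∩ Bob ∩ Oksana ∩ Vera: (none).
Sven ∩ Bob ∩ Oksana ∩ Vera ∩ Grace: (none).
Total common minutes: 0.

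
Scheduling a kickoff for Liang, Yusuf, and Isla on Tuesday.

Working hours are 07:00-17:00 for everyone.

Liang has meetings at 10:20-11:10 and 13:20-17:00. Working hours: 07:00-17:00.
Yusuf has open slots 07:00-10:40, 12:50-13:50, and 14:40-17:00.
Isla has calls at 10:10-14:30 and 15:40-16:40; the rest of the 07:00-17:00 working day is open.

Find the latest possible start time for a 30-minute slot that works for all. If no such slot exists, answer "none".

Liang free within 07:00–17:00: 07:00–10:20, 11:10–13:20.
Isla free within 07:00–17:00: 07:00–10:10, 14:30–15:40, 16:40–17:00.
Liang ∩ Yusuf: 07:00–10:20, 12:50–13:20.
Liang ∩ Yusuf ∩ Isla: 07:00–10:10.
Windows ≥ 30 min: 07:00–10:10.
Latest start in the last window 07:00–10:10 is 10:10 − 30 min = 09:40.

09:40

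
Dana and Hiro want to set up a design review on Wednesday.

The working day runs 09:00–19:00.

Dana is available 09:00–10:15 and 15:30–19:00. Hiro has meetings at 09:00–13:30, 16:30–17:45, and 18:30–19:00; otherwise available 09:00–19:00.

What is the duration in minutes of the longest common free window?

Hiro free within 09:00–19:00: 13:30–16:30, 17:45–18:30.
Dana ∩ Hiro: 15:30–16:30, 17:45–18:30.
Common window lengths: 60, 45 min; longest is 60.

60 minutes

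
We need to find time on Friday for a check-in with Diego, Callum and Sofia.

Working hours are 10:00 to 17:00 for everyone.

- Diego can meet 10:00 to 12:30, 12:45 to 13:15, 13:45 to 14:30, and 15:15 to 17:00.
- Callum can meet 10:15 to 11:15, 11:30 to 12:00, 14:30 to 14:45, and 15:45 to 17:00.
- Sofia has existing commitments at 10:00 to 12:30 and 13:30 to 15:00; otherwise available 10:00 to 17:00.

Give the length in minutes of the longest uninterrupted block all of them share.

75 minutes

Sofia free within 10:00–17:00: 12:30–13:30, 15:00–17:00.
Diego ∩ Callum: 10:15–11:15, 11:30–12:00, 15:45–17:00.
Diego ∩ Callum ∩ Sofia: 15:45–17:00.
Single common window of 75 minutes.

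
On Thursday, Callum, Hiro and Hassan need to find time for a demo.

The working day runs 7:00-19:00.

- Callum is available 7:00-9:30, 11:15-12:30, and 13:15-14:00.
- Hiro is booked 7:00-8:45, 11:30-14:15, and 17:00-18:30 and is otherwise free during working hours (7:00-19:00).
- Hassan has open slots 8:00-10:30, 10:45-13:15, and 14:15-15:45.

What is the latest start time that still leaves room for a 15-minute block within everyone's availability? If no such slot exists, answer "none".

11:15

Hiro free within 07:00–19:00: 08:45–11:30, 14:15–17:00, 18:30–19:00.
Callum ∩ Hiro: 08:45–09:30, 11:15–11:30.
Callum ∩ Hiro ∩ Hassan: 08:45–09:30, 11:15–11:30.
Windows ≥ 15 min: 08:45–09:30, 11:15–11:30.
Latest start in the last window 11:15–11:30 is 11:30 − 15 min = 11:15.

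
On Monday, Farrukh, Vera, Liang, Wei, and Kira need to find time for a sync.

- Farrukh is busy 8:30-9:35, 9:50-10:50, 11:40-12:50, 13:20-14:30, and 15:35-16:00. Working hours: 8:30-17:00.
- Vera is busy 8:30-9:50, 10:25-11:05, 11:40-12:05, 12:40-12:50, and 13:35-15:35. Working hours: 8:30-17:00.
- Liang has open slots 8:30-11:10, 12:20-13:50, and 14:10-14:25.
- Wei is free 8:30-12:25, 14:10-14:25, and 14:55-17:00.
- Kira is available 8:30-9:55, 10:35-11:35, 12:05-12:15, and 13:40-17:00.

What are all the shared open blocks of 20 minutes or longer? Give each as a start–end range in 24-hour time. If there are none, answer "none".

Farrukh free within 08:30–17:00: 09:35–09:50, 10:50–11:40, 12:50–13:20, 14:30–15:35, 16:00–17:00.
Vera free within 08:30–17:00: 09:50–10:25, 11:05–11:40, 12:05–12:40, 12:50–13:35, 15:35–17:00.
Farrukh ∩ Vera: 11:05–11:40, 12:50–13:20, 16:00–17:00.
Farrukh ∩ Vera ∩ Liang: 11:05–11:10, 12:50–13:20.
Farrukh ∩ Vera ∩ Liang ∩ Wei: 11:05–11:10.
Farrukh ∩ Vera ∩ Liang ∩ Wei ∩ Kira: 11:05–11:10.
Windows ≥ 20 min: (none).

none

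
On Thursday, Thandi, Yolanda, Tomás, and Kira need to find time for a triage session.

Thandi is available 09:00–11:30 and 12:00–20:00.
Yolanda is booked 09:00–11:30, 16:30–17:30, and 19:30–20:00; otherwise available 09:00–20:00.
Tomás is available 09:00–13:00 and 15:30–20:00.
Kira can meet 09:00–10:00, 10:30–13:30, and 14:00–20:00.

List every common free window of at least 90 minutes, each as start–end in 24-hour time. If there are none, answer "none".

17:30–19:30

Yolanda free within 09:00–20:00: 11:30–16:30, 17:30–19:30.
Thandi ∩ Yolanda: 12:00–16:30, 17:30–19:30.
Thandi ∩ Yolanda ∩ Tomás: 12:00–13:00, 15:30–16:30, 17:30–19:30.
Thandi ∩ Yolanda ∩ Tomás ∩ Kira: 12:00–13:00, 15:30–16:30, 17:30–19:30.
Windows ≥ 90 min: 17:30–19:30.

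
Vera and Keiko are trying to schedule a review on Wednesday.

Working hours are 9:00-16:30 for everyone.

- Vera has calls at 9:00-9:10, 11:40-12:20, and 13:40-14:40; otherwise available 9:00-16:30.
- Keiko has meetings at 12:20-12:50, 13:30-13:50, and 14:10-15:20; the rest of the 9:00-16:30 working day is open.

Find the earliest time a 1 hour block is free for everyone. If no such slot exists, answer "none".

Vera free within 09:00–16:30: 09:10–11:40, 12:20–13:40, 14:40–16:30.
Keiko free within 09:00–16:30: 09:00–12:20, 12:50–13:30, 13:50–14:10, 15:20–16:30.
Vera ∩ Keiko: 09:10–11:40, 12:50–13:30, 15:20–16:30.
Windows ≥ 60 min: 09:10–11:40, 15:20–16:30.
Earliest such window starts at 09:10.

09:10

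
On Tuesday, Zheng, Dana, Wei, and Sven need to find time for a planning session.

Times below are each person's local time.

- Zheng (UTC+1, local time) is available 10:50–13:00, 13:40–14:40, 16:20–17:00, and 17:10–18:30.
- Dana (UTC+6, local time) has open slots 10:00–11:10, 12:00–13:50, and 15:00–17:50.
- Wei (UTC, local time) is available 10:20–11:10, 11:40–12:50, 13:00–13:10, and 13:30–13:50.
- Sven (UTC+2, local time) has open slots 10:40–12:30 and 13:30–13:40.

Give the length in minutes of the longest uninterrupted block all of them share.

Zheng → UTC: 09:50–12:00, 12:40–13:40, 15:20–16:00, 16:10–17:30.
Dana → UTC: 04:00–05:10, 06:00–07:50, 09:00–11:50.
Wei → UTC: 10:20–11:10, 11:40–12:50, 13:00–13:10, 13:30–13:50.
Sven → UTC: 08:40–10:30, 11:30–11:40.
Zheng ∩ Dana: 09:50–11:50.
Zheng ∩ Dana ∩ Wei: 10:20–11:10, 11:40–11:50.
Zheng ∩ Dana ∩ Wei ∩ Sven: 10:20–10:30.
Single common window of 10 minutes.

10 minutes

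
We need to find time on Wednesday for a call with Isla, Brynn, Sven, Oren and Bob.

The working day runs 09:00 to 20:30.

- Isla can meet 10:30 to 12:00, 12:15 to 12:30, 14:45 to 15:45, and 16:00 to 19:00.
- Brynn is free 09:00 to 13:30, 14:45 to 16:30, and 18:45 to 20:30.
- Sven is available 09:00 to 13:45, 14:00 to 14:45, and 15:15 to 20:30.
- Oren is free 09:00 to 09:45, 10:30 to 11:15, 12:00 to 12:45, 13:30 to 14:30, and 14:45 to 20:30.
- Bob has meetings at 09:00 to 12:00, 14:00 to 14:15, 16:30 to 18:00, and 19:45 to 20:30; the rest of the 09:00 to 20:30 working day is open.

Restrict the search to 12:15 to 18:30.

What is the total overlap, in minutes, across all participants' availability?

Bob free within 09:00–20:30: 12:00–14:00, 14:15–16:30, 18:00–19:45.
Isla ∩ Brynn: 10:30–12:00, 12:15–12:30, 14:45–15:45, 16:00–16:30, 18:45–19:00.
Isla ∩ Brynn ∩ Sven: 10:30–12:00, 12:15–12:30, 15:15–15:45, 16:00–16:30, 18:45–19:00.
Isla ∩ Brynn ∩ Sven ∩ Oren: 10:30–11:15, 12:15–12:30, 15:15–15:45, 16:00–16:30, 18:45–19:00.
Isla ∩ Brynn ∩ Sven ∩ Oren ∩ Bob: 12:15–12:30, 15:15–15:45, 16:00–16:30, 18:45–19:00.
Restricted to 12:15–18:30: 12:15–12:30, 15:15–15:45, 16:00–16:30.
Total common minutes: 15 + 30 + 30 = 75.

75 minutes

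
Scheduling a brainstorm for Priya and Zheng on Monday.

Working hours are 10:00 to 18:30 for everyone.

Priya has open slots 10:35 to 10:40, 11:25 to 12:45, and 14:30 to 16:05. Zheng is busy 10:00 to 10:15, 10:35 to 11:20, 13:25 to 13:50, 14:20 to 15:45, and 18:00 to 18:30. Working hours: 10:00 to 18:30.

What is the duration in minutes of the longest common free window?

Zheng free within 10:00–18:30: 10:15–10:35, 11:20–13:25, 13:50–14:20, 15:45–18:00.
Priya ∩ Zheng: 11:25–12:45, 15:45–16:05.
Common window lengths: 80, 20 min; longest is 80.

80 minutes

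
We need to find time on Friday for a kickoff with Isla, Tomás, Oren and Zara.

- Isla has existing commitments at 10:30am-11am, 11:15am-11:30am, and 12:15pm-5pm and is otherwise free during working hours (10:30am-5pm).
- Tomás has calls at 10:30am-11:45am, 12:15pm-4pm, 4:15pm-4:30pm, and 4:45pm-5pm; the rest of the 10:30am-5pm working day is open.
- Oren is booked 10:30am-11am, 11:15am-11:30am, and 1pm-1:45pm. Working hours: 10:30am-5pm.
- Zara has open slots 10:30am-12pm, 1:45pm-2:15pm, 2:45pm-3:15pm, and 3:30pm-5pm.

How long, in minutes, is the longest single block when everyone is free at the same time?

Isla free within 10:30–17:00: 11:00–11:15, 11:30–12:15.
Tomás free within 10:30–17:00: 11:45–12:15, 16:00–16:15, 16:30–16:45.
Oren free within 10:30–17:00: 11:00–11:15, 11:30–13:00, 13:45–17:00.
Isla ∩ Tomás: 11:45–12:15.
Isla ∩ Tomás ∩ Oren: 11:45–12:15.
Isla ∩ Tomás ∩ Oren ∩ Zara: 11:45–12:00.
Single common window of 15 minutes.

15 minutes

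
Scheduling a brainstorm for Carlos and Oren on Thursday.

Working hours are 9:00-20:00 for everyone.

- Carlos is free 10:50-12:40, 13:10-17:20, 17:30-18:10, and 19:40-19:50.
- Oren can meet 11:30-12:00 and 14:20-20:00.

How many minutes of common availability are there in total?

Carlos ∩ Oren: 11:30–12:00, 14:20–17:20, 17:30–18:10, 19:40–19:50.
Total common minutes: 30 + 180 + 40 + 10 = 260.

260 minutes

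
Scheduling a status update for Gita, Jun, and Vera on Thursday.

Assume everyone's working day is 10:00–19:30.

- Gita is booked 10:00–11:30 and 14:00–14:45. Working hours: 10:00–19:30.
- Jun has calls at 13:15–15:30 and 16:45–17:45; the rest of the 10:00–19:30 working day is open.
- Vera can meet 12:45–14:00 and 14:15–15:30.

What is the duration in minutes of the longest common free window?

30 minutes

Gita free within 10:00–19:30: 11:30–14:00, 14:45–19:30.
Jun free within 10:00–19:30: 10:00–13:15, 15:30–16:45, 17:45–19:30.
Gita ∩ Jun: 11:30–13:15, 15:30–16:45, 17:45–19:30.
Gita ∩ Jun ∩ Vera: 12:45–13:15.
Single common window of 30 minutes.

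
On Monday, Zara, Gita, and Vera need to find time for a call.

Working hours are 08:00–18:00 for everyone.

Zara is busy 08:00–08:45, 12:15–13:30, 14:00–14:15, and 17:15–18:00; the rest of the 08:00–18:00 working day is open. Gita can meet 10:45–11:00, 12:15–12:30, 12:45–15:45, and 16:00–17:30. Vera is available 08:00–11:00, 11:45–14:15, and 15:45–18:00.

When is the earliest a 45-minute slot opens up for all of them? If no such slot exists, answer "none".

16:00

Zara free within 08:00–18:00: 08:45–12:15, 13:30–14:00, 14:15–17:15.
Zara ∩ Gita: 10:45–11:00, 13:30–14:00, 14:15–15:45, 16:00–17:15.
Zara ∩ Gita ∩ Vera: 10:45–11:00, 13:30–14:00, 16:00–17:15.
Windows ≥ 45 min: 16:00–17:15.
Earliest such window starts at 16:00.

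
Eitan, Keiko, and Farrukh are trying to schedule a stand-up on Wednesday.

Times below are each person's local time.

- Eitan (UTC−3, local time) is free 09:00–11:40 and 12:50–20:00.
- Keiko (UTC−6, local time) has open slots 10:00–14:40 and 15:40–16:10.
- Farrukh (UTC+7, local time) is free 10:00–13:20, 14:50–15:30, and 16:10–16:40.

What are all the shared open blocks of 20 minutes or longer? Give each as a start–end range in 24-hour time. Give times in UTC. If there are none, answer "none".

none

Eitan → UTC: 12:00–14:40, 15:50–23:00.
Keiko → UTC: 16:00–20:40, 21:40–22:10.
Farrukh → UTC: 03:00–06:20, 07:50–08:30, 09:10–09:40.
Eitan ∩ Keiko: 16:00–20:40, 21:40–22:10.
Eitan ∩ Keiko ∩ Farrukh: (none).
Windows ≥ 20 min: (none).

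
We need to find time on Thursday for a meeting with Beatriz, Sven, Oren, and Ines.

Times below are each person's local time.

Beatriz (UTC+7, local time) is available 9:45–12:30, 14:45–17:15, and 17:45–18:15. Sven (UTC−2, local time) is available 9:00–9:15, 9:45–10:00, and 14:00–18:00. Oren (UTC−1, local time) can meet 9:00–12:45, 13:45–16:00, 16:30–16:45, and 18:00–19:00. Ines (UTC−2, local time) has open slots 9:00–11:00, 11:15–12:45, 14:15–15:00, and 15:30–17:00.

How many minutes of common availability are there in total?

Beatriz → UTC: 02:45–05:30, 07:45–10:15, 10:45–11:15.
Sven → UTC: 11:00–11:15, 11:45–12:00, 16:00–20:00.
Oren → UTC: 10:00–13:45, 14:45–17:00, 17:30–17:45, 19:00–20:00.
Ines → UTC: 11:00–13:00, 13:15–14:45, 16:15–17:00, 17:30–19:00.
Beatriz ∩ Sven: 11:00–11:15.
Beatriz ∩ Sven ∩ Oren: 11:00–11:15.
Beatriz ∩ Sven ∩ Oren ∩ Ines: 11:00–11:15.
Total common minutes: 15.

15 minutes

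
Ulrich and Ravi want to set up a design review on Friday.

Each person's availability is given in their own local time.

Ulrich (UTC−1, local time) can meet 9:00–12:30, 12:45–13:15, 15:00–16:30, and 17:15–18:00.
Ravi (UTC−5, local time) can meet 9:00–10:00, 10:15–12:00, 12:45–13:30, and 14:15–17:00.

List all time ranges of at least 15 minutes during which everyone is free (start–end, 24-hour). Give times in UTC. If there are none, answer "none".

14:00–14:15, 16:00–17:00, 18:15–18:30

Ulrich → UTC: 10:00–13:30, 13:45–14:15, 16:00–17:30, 18:15–19:00.
Ravi → UTC: 14:00–15:00, 15:15–17:00, 17:45–18:30, 19:15–22:00.
Ulrich ∩ Ravi: 14:00–14:15, 16:00–17:00, 18:15–18:30.
Windows ≥ 15 min: 14:00–14:15, 16:00–17:00, 18:15–18:30.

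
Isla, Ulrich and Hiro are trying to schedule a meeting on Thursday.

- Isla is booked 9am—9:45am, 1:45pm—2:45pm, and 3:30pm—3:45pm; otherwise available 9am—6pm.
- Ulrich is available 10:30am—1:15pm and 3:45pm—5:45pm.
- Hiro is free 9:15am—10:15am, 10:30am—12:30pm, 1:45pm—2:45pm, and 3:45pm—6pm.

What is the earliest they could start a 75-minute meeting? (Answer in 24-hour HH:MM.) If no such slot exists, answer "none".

Isla free within 09:00–18:00: 09:45–13:45, 14:45–15:30, 15:45–18:00.
Isla ∩ Ulrich: 10:30–13:15, 15:45–17:45.
Isla ∩ Ulrich ∩ Hiro: 10:30–12:30, 15:45–17:45.
Windows ≥ 75 min: 10:30–12:30, 15:45–17:45.
Earliest such window starts at 10:30.

10:30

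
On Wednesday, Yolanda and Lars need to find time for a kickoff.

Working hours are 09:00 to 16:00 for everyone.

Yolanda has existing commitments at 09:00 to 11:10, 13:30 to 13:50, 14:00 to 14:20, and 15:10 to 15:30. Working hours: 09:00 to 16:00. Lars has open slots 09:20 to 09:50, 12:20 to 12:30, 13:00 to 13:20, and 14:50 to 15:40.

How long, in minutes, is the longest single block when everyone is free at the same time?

20 minutes

Yolanda free within 09:00–16:00: 11:10–13:30, 13:50–14:00, 14:20–15:10, 15:30–16:00.
Yolanda ∩ Lars: 12:20–12:30, 13:00–13:20, 14:50–15:10, 15:30–15:40.
Common window lengths: 10, 20, 20, 10 min; longest is 20.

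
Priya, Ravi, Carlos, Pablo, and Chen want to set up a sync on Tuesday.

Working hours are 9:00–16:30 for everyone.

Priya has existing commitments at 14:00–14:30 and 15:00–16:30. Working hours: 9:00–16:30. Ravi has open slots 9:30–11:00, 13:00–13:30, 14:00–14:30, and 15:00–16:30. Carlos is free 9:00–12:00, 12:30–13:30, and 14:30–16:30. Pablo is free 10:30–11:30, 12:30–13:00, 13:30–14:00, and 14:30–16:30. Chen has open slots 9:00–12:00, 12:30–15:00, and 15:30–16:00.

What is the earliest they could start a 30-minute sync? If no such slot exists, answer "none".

10:30

Priya free within 09:00–16:30: 09:00–14:00, 14:30–15:00.
Priya ∩ Ravi: 09:30–11:00, 13:00–13:30.
Priya ∩ Ravi ∩ Carlos: 09:30–11:00, 13:00–13:30.
Priya ∩ Ravi ∩ Carlos ∩ Pablo: 10:30–11:00.
Priya ∩ Ravi ∩ Carlos ∩ Pablo ∩ Chen: 10:30–11:00.
Windows ≥ 30 min: 10:30–11:00.
Earliest such window starts at 10:30.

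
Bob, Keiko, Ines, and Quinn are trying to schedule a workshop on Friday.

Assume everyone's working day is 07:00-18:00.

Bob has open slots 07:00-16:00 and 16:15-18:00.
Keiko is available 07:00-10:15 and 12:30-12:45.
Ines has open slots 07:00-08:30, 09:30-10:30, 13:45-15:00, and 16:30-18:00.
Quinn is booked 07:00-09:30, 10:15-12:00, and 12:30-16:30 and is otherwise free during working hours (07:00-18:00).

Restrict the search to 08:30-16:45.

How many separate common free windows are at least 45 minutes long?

1

Quinn free within 07:00–18:00: 09:30–10:15, 12:00–12:30, 16:30–18:00.
Bob ∩ Keiko: 07:00–10:15, 12:30–12:45.
Bob ∩ Keiko ∩ Ines: 07:00–08:30, 09:30–10:15.
Bob ∩ Keiko ∩ Ines ∩ Quinn: 09:30–10:15.
Restricted to 08:30–16:45: 09:30–10:15.
Windows ≥ 45 min: 09:30–10:15.
That's 1 window.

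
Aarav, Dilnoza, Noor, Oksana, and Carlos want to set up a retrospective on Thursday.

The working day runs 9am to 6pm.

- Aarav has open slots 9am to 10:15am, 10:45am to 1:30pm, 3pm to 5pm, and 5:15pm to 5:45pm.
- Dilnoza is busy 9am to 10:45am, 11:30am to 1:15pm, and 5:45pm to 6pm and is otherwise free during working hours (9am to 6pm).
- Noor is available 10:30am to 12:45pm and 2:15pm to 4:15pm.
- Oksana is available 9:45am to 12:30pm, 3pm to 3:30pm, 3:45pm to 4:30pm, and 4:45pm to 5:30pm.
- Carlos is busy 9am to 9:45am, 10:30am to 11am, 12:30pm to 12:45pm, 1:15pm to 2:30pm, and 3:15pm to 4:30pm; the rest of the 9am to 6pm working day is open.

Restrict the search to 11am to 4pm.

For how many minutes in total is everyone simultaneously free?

Dilnoza free within 09:00–18:00: 10:45–11:30, 13:15–17:45.
Carlos free within 09:00–18:00: 09:45–10:30, 11:00–12:30, 12:45–13:15, 14:30–15:15, 16:30–18:00.
Aarav ∩ Dilnoza: 10:45–11:30, 13:15–13:30, 15:00–17:00, 17:15–17:45.
Aarav ∩ Dilnoza ∩ Noor: 10:45–11:30, 15:00–16:15.
Aarav ∩ Dilnoza ∩ Noor ∩ Oksana: 10:45–11:30, 15:00–15:30, 15:45–16:15.
Aarav ∩ Dilnoza ∩ Noor ∩ Oksana ∩ Carlos: 11:00–11:30, 15:00–15:15.
Restricted to 11:00–16:00: 11:00–11:30, 15:00–15:15.
Total common minutes: 30 + 15 = 45.

45 minutes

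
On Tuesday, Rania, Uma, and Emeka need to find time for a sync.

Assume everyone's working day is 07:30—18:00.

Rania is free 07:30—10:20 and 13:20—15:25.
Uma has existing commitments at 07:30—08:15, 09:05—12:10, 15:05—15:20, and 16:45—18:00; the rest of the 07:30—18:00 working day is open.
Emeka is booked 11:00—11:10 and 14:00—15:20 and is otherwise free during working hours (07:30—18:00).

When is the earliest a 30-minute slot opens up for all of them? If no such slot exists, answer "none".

Uma free within 07:30–18:00: 08:15–09:05, 12:10–15:05, 15:20–16:45.
Emeka free within 07:30–18:00: 07:30–11:00, 11:10–14:00, 15:20–18:00.
Rania ∩ Uma: 08:15–09:05, 13:20–15:05, 15:20–15:25.
Rania ∩ Uma ∩ Emeka: 08:15–09:05, 13:20–14:00, 15:20–15:25.
Windows ≥ 30 min: 08:15–09:05, 13:20–14:00.
Earliest such window starts at 08:15.

08:15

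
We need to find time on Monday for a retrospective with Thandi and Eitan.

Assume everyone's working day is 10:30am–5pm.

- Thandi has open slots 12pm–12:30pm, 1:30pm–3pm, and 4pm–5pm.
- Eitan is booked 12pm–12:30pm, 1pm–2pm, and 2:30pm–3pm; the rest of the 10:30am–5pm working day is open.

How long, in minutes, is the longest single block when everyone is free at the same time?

Eitan free within 10:30–17:00: 10:30–12:00, 12:30–13:00, 14:00–14:30, 15:00–17:00.
Thandi ∩ Eitan: 14:00–14:30, 16:00–17:00.
Common window lengths: 30, 60 min; longest is 60.

60 minutes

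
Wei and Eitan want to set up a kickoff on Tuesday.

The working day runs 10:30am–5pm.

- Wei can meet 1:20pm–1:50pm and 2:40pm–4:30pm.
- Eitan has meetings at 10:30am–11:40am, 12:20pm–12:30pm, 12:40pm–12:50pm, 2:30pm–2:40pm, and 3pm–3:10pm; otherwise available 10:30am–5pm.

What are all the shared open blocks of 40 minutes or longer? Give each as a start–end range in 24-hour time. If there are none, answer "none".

15:10–16:30

Eitan free within 10:30–17:00: 11:40–12:20, 12:30–12:40, 12:50–14:30, 14:40–15:00, 15:10–17:00.
Wei ∩ Eitan: 13:20–13:50, 14:40–15:00, 15:10–16:30.
Windows ≥ 40 min: 15:10–16:30.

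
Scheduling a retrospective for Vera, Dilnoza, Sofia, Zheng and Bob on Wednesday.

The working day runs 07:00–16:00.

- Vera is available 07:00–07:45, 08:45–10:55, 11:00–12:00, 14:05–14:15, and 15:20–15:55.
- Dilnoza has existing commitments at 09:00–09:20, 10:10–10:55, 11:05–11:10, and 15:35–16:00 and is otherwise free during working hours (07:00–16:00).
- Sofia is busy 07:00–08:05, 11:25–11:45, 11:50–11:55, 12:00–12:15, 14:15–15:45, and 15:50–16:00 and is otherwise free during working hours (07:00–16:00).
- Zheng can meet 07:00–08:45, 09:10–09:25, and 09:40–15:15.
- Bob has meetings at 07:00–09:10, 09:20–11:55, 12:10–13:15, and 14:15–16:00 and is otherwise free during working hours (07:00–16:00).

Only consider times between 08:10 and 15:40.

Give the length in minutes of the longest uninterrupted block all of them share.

10 minutes

Dilnoza free within 07:00–16:00: 07:00–09:00, 09:20–10:10, 10:55–11:05, 11:10–15:35.
Sofia free within 07:00–16:00: 08:05–11:25, 11:45–11:50, 11:55–12:00, 12:15–14:15, 15:45–15:50.
Bob free within 07:00–16:00: 09:10–09:20, 11:55–12:10, 13:15–14:15.
Vera ∩ Dilnoza: 07:00–07:45, 08:45–09:00, 09:20–10:10, 11:00–11:05, 11:10–12:00, 14:05–14:15, 15:20–15:35.
Vera ∩ Dilnoza ∩ Sofia: 08:45–09:00, 09:20–10:10, 11:00–11:05, 11:10–11:25, 11:45–11:50, 11:55–12:00, 14:05–14:15.
Vera ∩ Dilnoza ∩ Sofia ∩ Zheng: 09:20–09:25, 09:40–10:10, 11:00–11:05, 11:10–11:25, 11:45–11:50, 11:55–12:00, 14:05–14:15.
Vera ∩ Dilnoza ∩ Sofia ∩ Zheng ∩ Bob: 11:55–12:00, 14:05–14:15.
Restricted to 08:10–15:40: 11:55–12:00, 14:05–14:15.
Common window lengths: 5, 10 min; longest is 10.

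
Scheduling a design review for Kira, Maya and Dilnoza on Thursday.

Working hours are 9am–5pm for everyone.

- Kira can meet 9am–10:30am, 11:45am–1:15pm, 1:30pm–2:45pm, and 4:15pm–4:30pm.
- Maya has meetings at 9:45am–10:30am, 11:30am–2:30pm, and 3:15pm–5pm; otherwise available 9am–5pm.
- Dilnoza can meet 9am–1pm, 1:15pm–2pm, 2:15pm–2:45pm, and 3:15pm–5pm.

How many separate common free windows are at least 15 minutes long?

2

Maya free within 09:00–17:00: 09:00–09:45, 10:30–11:30, 14:30–15:15.
Kira ∩ Maya: 09:00–09:45, 14:30–14:45.
Kira ∩ Maya ∩ Dilnoza: 09:00–09:45, 14:30–14:45.
Windows ≥ 15 min: 09:00–09:45, 14:30–14:45.
That's 2 windows.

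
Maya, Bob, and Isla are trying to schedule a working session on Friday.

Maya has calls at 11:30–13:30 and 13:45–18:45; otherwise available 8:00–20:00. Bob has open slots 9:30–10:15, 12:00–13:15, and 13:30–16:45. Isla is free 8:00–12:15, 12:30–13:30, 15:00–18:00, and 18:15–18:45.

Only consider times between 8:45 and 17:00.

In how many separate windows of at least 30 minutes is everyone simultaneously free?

Maya free within 08:00–20:00: 08:00–11:30, 13:30–13:45, 18:45–20:00.
Maya ∩ Bob: 09:30–10:15, 13:30–13:45.
Maya ∩ Bob ∩ Isla: 09:30–10:15.
Restricted to 08:45–17:00: 09:30–10:15.
Windows ≥ 30 min: 09:30–10:15.
That's 1 window.

1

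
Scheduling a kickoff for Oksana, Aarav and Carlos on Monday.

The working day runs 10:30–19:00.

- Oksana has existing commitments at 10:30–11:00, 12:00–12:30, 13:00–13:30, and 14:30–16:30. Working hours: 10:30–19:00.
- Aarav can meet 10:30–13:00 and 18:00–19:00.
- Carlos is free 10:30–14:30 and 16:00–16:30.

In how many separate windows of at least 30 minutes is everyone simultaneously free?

Oksana free within 10:30–19:00: 11:00–12:00, 12:30–13:00, 13:30–14:30, 16:30–19:00.
Oksana ∩ Aarav: 11:00–12:00, 12:30–13:00, 18:00–19:00.
Oksana ∩ Aarav ∩ Carlos: 11:00–12:00, 12:30–13:00.
Windows ≥ 30 min: 11:00–12:00, 12:30–13:00.
That's 2 windows.

2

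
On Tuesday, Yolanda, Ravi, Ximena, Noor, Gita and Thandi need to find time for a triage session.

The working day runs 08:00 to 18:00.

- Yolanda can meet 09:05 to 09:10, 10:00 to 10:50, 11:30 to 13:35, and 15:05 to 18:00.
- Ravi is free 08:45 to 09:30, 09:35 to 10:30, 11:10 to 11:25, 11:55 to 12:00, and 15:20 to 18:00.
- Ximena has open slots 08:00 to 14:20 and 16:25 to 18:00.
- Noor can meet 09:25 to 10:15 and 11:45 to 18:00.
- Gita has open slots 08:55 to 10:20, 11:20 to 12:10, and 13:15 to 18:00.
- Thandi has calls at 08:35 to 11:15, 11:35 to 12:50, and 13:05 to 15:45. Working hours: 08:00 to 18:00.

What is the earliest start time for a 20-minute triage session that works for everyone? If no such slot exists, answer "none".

16:25

Thandi free within 08:00–18:00: 08:00–08:35, 11:15–11:35, 12:50–13:05, 15:45–18:00.
Yolanda ∩ Ravi: 09:05–09:10, 10:00–10:30, 11:55–12:00, 15:20–18:00.
Yolanda ∩ Ravi ∩ Ximena: 09:05–09:10, 10:00–10:30, 11:55–12:00, 16:25–18:00.
Yolanda ∩ Ravi ∩ Ximena ∩ Noor: 10:00–10:15, 11:55–12:00, 16:25–18:00.
Yolanda ∩ Ravi ∩ Ximena ∩ Noor ∩ Gita: 10:00–10:15, 11:55–12:00, 16:25–18:00.
Yolanda ∩ Ravi ∩ Ximena ∩ Noor ∩ Gita ∩ Thandi: 16:25–18:00.
Windows ≥ 20 min: 16:25–18:00.
Earliest such window starts at 16:25.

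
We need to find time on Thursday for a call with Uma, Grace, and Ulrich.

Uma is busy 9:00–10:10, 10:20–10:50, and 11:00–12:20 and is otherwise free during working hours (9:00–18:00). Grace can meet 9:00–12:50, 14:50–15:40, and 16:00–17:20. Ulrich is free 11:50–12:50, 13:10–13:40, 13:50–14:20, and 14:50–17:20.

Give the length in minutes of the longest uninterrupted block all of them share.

Uma free within 09:00–18:00: 10:10–10:20, 10:50–11:00, 12:20–18:00.
Uma ∩ Grace: 10:10–10:20, 10:50–11:00, 12:20–12:50, 14:50–15:40, 16:00–17:20.
Uma ∩ Grace ∩ Ulrich: 12:20–12:50, 14:50–15:40, 16:00–17:20.
Common window lengths: 30, 50, 80 min; longest is 80.

80 minutes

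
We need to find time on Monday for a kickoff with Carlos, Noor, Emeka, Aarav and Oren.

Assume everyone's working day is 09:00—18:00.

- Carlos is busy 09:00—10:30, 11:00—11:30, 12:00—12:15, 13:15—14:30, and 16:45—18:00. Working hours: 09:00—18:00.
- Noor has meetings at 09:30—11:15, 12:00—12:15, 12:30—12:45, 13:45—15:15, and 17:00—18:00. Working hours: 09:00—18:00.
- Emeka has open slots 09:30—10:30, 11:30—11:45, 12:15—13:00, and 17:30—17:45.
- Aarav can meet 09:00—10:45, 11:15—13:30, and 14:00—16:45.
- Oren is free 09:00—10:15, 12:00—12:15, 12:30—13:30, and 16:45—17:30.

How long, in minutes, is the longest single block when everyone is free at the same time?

15 minutes

Carlos free within 09:00–18:00: 10:30–11:00, 11:30–12:00, 12:15–13:15, 14:30–16:45.
Noor free within 09:00–18:00: 09:00–09:30, 11:15–12:00, 12:15–12:30, 12:45–13:45, 15:15–17:00.
Carlos ∩ Noor: 11:30–12:00, 12:15–12:30, 12:45–13:15, 15:15–16:45.
Carlos ∩ Noor ∩ Emeka: 11:30–11:45, 12:15–12:30, 12:45–13:00.
Carlos ∩ Noor ∩ Emeka ∩ Aarav: 11:30–11:45, 12:15–12:30, 12:45–13:00.
Carlos ∩ Noor ∩ Emeka ∩ Aarav ∩ Oren: 12:45–13:00.
Single common window of 15 minutes.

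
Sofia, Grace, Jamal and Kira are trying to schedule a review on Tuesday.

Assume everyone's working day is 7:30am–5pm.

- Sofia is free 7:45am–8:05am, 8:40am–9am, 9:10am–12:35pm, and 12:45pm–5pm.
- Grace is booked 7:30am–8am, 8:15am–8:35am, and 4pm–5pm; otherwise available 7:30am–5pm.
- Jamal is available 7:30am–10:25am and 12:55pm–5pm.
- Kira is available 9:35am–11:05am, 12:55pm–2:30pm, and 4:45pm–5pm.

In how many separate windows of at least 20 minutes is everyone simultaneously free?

Grace free within 07:30–17:00: 08:00–08:15, 08:35–16:00.
Sofia ∩ Grace: 08:00–08:05, 08:40–09:00, 09:10–12:35, 12:45–16:00.
Sofia ∩ Grace ∩ Jamal: 08:00–08:05, 08:40–09:00, 09:10–10:25, 12:55–16:00.
Sofia ∩ Grace ∩ Jamal ∩ Kira: 09:35–10:25, 12:55–14:30.
Windows ≥ 20 min: 09:35–10:25, 12:55–14:30.
That's 2 windows.

2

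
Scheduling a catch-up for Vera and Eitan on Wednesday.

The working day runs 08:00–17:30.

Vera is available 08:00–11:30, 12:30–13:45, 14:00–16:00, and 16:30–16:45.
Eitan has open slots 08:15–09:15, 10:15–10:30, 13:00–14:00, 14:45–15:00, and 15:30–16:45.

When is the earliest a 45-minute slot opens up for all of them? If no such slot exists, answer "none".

08:15

Vera ∩ Eitan: 08:15–09:15, 10:15–10:30, 13:00–13:45, 14:45–15:00, 15:30–16:00, 16:30–16:45.
Windows ≥ 45 min: 08:15–09:15, 13:00–13:45.
Earliest such window starts at 08:15.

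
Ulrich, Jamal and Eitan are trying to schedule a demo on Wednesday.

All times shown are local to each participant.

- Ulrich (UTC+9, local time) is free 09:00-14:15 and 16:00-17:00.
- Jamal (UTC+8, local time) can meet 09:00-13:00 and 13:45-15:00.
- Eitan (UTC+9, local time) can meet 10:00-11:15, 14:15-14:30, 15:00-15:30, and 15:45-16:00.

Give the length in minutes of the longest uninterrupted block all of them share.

75 minutes

Ulrich → UTC: 00:00–05:15, 07:00–08:00.
Jamal → UTC: 01:00–05:00, 05:45–07:00.
Eitan → UTC: 01:00–02:15, 05:15–05:30, 06:00–06:30, 06:45–07:00.
Ulrich ∩ Jamal: 01:00–05:00.
Ulrich ∩ Jamal ∩ Eitan: 01:00–02:15.
Single common window of 75 minutes.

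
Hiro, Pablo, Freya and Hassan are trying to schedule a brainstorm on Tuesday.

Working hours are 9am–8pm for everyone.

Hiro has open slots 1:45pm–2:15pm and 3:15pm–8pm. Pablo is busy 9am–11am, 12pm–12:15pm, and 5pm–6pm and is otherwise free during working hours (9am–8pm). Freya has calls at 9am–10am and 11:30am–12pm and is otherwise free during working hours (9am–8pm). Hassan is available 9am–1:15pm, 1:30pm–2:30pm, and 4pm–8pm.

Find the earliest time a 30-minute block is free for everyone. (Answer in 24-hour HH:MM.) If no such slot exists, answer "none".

Pablo free within 09:00–20:00: 11:00–12:00, 12:15–17:00, 18:00–20:00.
Freya free within 09:00–20:00: 10:00–11:30, 12:00–20:00.
Hiro ∩ Pablo: 13:45–14:15, 15:15–17:00, 18:00–20:00.
Hiro ∩ Pablo ∩ Freya: 13:45–14:15, 15:15–17:00, 18:00–20:00.
Hiro ∩ Pablo ∩ Freya ∩ Hassan: 13:45–14:15, 16:00–17:00, 18:00–20:00.
Windows ≥ 30 min: 13:45–14:15, 16:00–17:00, 18:00–20:00.
Earliest such window starts at 13:45.

13:45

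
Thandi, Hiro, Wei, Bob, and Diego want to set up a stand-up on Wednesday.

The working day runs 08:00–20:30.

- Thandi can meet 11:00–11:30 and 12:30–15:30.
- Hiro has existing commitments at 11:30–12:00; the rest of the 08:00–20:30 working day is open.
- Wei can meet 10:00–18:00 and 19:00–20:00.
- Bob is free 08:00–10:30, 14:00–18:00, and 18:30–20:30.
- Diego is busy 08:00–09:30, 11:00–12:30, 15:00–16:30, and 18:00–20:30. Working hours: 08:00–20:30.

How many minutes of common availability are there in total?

Hiro free within 08:00–20:30: 08:00–11:30, 12:00–20:30.
Diego free within 08:00–20:30: 09:30–11:00, 12:30–15:00, 16:30–18:00.
Thandi ∩ Hiro: 11:00–11:30, 12:30–15:30.
Thandi ∩ Hiro ∩ Wei: 11:00–11:30, 12:30–15:30.
Thandi ∩ Hiro ∩ Wei ∩ Bob: 14:00–15:30.
Thandi ∩ Hiro ∩ Wei ∩ Bob ∩ Diego: 14:00–15:00.
Total common minutes: 60.

60 minutes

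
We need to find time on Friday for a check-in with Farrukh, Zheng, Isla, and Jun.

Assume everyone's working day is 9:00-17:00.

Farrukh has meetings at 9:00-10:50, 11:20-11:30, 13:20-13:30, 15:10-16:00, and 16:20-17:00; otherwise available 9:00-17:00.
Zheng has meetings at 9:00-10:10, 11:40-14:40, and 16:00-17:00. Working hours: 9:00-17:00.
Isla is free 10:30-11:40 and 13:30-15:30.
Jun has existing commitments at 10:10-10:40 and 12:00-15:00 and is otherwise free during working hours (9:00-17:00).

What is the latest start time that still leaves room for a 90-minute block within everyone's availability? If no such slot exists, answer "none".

Farrukh free within 09:00–17:00: 10:50–11:20, 11:30–13:20, 13:30–15:10, 16:00–16:20.
Zheng free within 09:00–17:00: 10:10–11:40, 14:40–16:00.
Jun free within 09:00–17:00: 09:00–10:10, 10:40–12:00, 15:00–17:00.
Farrukh ∩ Zheng: 10:50–11:20, 11:30–11:40, 14:40–15:10.
Farrukh ∩ Zheng ∩ Isla: 10:50–11:20, 11:30–11:40, 14:40–15:10.
Farrukh ∩ Zheng ∩ Isla ∩ Jun: 10:50–11:20, 11:30–11:40, 15:00–15:10.
Windows ≥ 90 min: (none).

none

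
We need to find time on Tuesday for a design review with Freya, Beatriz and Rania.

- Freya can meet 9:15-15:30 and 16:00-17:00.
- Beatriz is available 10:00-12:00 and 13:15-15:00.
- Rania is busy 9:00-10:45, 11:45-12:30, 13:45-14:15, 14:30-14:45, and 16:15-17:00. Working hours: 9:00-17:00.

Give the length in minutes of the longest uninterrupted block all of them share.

Rania free within 09:00–17:00: 10:45–11:45, 12:30–13:45, 14:15–14:30, 14:45–16:15.
Freya ∩ Beatriz: 10:00–12:00, 13:15–15:00.
Freya ∩ Beatriz ∩ Rania: 10:45–11:45, 13:15–13:45, 14:15–14:30, 14:45–15:00.
Common window lengths: 60, 30, 15, 15 min; longest is 60.

60 minutes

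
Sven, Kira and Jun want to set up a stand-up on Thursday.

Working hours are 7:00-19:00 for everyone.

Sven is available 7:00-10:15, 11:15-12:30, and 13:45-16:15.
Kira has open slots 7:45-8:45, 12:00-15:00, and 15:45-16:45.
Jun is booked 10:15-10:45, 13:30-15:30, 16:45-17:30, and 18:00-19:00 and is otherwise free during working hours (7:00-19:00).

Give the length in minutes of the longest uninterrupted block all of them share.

60 minutes

Jun free within 07:00–19:00: 07:00–10:15, 10:45–13:30, 15:30–16:45, 17:30–18:00.
Sven ∩ Kira: 07:45–08:45, 12:00–12:30, 13:45–15:00, 15:45–16:15.
Sven ∩ Kira ∩ Jun: 07:45–08:45, 12:00–12:30, 15:45–16:15.
Common window lengths: 60, 30, 30 min; longest is 60.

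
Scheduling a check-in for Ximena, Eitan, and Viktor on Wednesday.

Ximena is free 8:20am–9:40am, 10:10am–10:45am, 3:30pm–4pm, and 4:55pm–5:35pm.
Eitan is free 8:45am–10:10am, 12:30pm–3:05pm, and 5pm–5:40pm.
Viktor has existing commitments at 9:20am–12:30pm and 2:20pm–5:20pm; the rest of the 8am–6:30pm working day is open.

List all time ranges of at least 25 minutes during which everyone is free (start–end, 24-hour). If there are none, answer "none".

Viktor free within 08:00–18:30: 08:00–09:20, 12:30–14:20, 17:20–18:30.
Ximena ∩ Eitan: 08:45–09:40, 17:00–17:35.
Ximena ∩ Eitan ∩ Viktor: 08:45–09:20, 17:20–17:35.
Windows ≥ 25 min: 08:45–09:20.

08:45–09:20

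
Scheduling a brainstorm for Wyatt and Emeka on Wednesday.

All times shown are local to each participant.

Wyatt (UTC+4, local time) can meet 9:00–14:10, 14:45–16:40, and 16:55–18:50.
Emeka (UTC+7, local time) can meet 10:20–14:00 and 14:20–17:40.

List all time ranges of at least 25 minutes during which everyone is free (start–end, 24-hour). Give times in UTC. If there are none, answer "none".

Wyatt → UTC: 05:00–10:10, 10:45–12:40, 12:55–14:50.
Emeka → UTC: 03:20–07:00, 07:20–10:40.
Wyatt ∩ Emeka: 05:00–07:00, 07:20–10:10.
Windows ≥ 25 min: 05:00–07:00, 07:20–10:10.

05:00–07:00, 07:20–10:10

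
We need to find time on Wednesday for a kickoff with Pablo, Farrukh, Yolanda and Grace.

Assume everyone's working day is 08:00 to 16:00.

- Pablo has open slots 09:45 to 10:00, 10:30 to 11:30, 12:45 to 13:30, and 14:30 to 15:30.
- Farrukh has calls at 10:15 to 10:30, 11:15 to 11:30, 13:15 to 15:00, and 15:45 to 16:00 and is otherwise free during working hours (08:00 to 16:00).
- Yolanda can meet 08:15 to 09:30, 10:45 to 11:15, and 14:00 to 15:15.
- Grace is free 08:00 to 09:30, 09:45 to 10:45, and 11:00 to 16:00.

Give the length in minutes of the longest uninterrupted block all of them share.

15 minutes

Farrukh free within 08:00–16:00: 08:00–10:15, 10:30–11:15, 11:30–13:15, 15:00–15:45.
Pablo ∩ Farrukh: 09:45–10:00, 10:30–11:15, 12:45–13:15, 15:00–15:30.
Pablo ∩ Farrukh ∩ Yolanda: 10:45–11:15, 15:00–15:15.
Pablo ∩ Farrukh ∩ Yolanda ∩ Grace: 11:00–11:15, 15:00–15:15.
Common window lengths: 15, 15 min; longest is 15.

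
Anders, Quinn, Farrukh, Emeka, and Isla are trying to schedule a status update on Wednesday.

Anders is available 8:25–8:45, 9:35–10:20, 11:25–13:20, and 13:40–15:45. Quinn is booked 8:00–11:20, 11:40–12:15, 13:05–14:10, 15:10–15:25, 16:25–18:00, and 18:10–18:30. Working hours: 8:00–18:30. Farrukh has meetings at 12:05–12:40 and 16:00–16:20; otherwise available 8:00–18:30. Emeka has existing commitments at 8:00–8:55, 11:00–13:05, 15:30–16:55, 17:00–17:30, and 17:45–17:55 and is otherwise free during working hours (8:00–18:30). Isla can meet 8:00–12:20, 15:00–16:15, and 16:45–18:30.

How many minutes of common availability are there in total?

Quinn free within 08:00–18:30: 11:20–11:40, 12:15–13:05, 14:10–15:10, 15:25–16:25, 18:00–18:10.
Farrukh free within 08:00–18:30: 08:00–12:05, 12:40–16:00, 16:20–18:30.
Emeka free within 08:00–18:30: 08:55–11:00, 13:05–15:30, 16:55–17:00, 17:30–17:45, 17:55–18:30.
Anders ∩ Quinn: 11:25–11:40, 12:15–13:05, 14:10–15:10, 15:25–15:45.
Anders ∩ Quinn ∩ Farrukh: 11:25–11:40, 12:40–13:05, 14:10–15:10, 15:25–15:45.
Anders ∩ Quinn ∩ Farrukh ∩ Emeka: 14:10–15:10, 15:25–15:30.
Anders ∩ Quinn ∩ Farrukh ∩ Emeka ∩ Isla: 15:00–15:10, 15:25–15:30.
Total common minutes: 10 + 5 = 15.

15 minutes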